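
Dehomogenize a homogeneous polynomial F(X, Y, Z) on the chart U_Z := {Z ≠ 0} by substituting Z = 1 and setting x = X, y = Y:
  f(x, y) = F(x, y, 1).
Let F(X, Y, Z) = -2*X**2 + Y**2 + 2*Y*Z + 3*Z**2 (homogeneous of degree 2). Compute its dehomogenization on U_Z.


f(x, y) = -2*x**2 + y**2 + 2*y + 3

On U_Z we set Z = 1. Each monomial c·X^i·Y^j·Z^k in F becomes c·x^i·y^j·1^k = c·x^i·y^j.
Substituting Z = 1: F(X, Y, 1) = -2*x**2 + y**2 + 2*y + 3.
Note: deg(f) ≤ deg(F) = 2; strict inequality happens when F is divisible by Z (lost terms).


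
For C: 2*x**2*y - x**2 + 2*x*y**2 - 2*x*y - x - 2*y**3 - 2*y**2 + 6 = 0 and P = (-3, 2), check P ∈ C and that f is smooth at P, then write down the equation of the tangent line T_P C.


Tangent line at P: -15*x - 32*y + 19 = 0.

Step 1: f(-3, 2) = 0, so P lies on C.
Step 2: partial derivatives
  f_x(x, y) = 4*x*y - 2*x + 2*y**2 - 2*y - 1, f_y(x, y) = 2*x**2 + 4*x*y - 2*x - 6*y**2 - 4*y.
  f_x(P) = -15, f_y(P) = -32 (gradient nonzero, so P is smooth).
Step 3: tangent line at P: -15·(x − -3) + -32·(y − 2) = 0.
Expanding: -15*x - 32*y + 19 = 0.


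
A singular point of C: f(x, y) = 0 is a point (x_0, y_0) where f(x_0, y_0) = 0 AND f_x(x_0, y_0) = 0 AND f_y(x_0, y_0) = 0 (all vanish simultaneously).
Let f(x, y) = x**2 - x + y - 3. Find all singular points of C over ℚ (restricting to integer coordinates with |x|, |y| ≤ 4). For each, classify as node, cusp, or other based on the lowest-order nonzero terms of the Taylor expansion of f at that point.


No singular points in the scanned grid; C is smooth there.

Compute partial derivatives:
  f_x = 2*x - 1.
  f_y = 1.
f_y = 1 is a nonzero constant, so f_y never vanishes: no point (x, y) can satisfy f = f_x = f_y = 0. In particular no (x, y) ∈ {−4, ..., 4}² is singular; the curve is smooth.


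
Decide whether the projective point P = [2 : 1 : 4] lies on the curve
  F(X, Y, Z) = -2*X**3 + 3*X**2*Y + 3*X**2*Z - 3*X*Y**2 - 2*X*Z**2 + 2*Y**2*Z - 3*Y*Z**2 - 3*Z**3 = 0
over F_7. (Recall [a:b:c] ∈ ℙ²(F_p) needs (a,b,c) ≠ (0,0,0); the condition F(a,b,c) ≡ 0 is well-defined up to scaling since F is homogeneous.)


F(2,1,4) ≡ 1 (mod 7); P is NOT on the curve.

Evaluate F(2, 1, 4) term-by-term (mod 7).
  -2*X**3 ↦ -2·8·1·1 = -16
  3*X**2*Y ↦ 3·4·1·1 = 12
  3*X**2*Z ↦ 3·4·1·4 = 48
  -3*X*Y**2 ↦ -3·2·1·1 = -6
  -2*X*Z**2 ↦ -2·2·1·16 = -64
  2*Y**2*Z ↦ 2·1·1·4 = 8
  -3*Y*Z**2 ↦ -3·1·1·16 = -48
  -3*Z**3 ↦ -3·1·1·64 = -192
Sum: F(2, 1, 4) = (-16) + (12) + (48) + (-6) + (-64) + (8) + (-48) + (-192) = -258.
Reducing mod 7: -258 ≡ 1 (mod 7).
Since F(a, b, c) ≡ 1 ≠ 0 (mod 7), P does NOT lie on the curve.


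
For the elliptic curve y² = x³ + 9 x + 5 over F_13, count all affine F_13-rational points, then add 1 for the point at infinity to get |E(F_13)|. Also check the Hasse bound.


Affine points = {(4, 1), (4, 12), (8, 2), (8, 11), (9, 3), (9, 10), (10, 4), (10, 9)}; affine count = 8; |E(F_13)| = 9.

Discriminant check: Δ ∝ 4a³ + 27b² = 4·9³ + 27·5² = 4·729 + 27·25 ≡ 3 (mod 13). Nonzero ⇒ E is nonsingular.
For each x ∈ F_13, compute rhs = x³ + 9·x + 5 mod 13, then count y ∈ F_13 with y² ≡ rhs.
  x = 0: rhs = 5, matching y values: none (0 points).
  x = 1: rhs = 2, matching y values: none (0 points).
  x = 2: rhs = 5, matching y values: none (0 points).
  x = 3: rhs = 7, matching y values: none (0 points).
  x = 4: rhs = 1, matching y values: 1, 12 (2 points).
  x = 5: rhs = 6, matching y values: none (0 points).
  x = 6: rhs = 2, matching y values: none (0 points).
  x = 7: rhs = 8, matching y values: none (0 points).
  x = 8: rhs = 4, matching y values: 2, 11 (2 points).
  x = 9: rhs = 9, matching y values: 3, 10 (2 points).
  x = 10: rhs = 3, matching y values: 4, 9 (2 points).
  x = 11: rhs = 5, matching y values: none (0 points).
  x = 12: rhs = 8, matching y values: none (0 points).
Total affine count: 8.
Full point count |E(F_13)| = 8 + 1 = 9.
Hasse bound: |9 − (13+1)| = |-5| = 5 ≤ 2√13 ≈ 7.2111 ✓.


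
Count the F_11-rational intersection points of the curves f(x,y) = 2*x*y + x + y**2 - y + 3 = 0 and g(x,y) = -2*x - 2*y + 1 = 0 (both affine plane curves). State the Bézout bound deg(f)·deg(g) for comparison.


Common zeros: {(0, 6), (2, 4)}; count = 2; Bézout bound = 2.

deg(f) = 2, deg(g) = 1, so Bézout bound = 2.
Scan x ∈ F_11. For each x, list the y ∈ F_11 with f(x, y) ≡ 0 and those with g(x, y) ≡ 0 (mod 11); the common zeros in that column are the intersection.
  x = 0: f ≡ 0 at y ∈ {6}; g ≡ 0 at y ∈ {6}; common: {6}.
  x = 1: f ≡ 0 at y ∈ ∅; g ≡ 0 at y ∈ {5}; common: ∅.
  x = 2: f ≡ 0 at y ∈ {4}; g ≡ 0 at y ∈ {4}; common: {4}.
  x = 3: f ≡ 0 at y ∈ {8, 9}; g ≡ 0 at y ∈ {3}; common: ∅.
  x = 4: f ≡ 0 at y ∈ ∅; g ≡ 0 at y ∈ {2}; common: ∅.
  x = 5: f ≡ 0 at y ∈ {3, 10}; g ≡ 0 at y ∈ {1}; common: ∅.
  x = 6: f ≡ 0 at y ∈ ∅; g ≡ 0 at y ∈ {0}; common: ∅.
  x = 7: f ≡ 0 at y ∈ ∅; g ≡ 0 at y ∈ {10}; common: ∅.
  x = 8: f ≡ 0 at y ∈ {0, 7}; g ≡ 0 at y ∈ {9}; common: ∅.
  x = 9: f ≡ 0 at y ∈ ∅; g ≡ 0 at y ∈ {8}; common: ∅.
  x = 10: f ≡ 0 at y ∈ {1, 2}; g ≡ 0 at y ∈ {7}; common: ∅.
Collecting: common zeros = {(0, 6), (2, 4)}, so the count is 2.
Comparison with the Bézout bound: 2 ≤ 2 = deg(f)·deg(g), as expected for curves with no common component (the bound is attained).


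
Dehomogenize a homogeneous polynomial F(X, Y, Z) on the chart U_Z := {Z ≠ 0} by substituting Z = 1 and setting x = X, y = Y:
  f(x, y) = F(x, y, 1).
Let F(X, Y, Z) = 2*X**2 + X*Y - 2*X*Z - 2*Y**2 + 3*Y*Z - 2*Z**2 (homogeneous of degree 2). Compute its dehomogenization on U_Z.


f(x, y) = 2*x**2 + x*y - 2*x - 2*y**2 + 3*y - 2

On U_Z we set Z = 1. Each monomial c·X^i·Y^j·Z^k in F becomes c·x^i·y^j·1^k = c·x^i·y^j.
Substituting Z = 1: F(X, Y, 1) = 2*x**2 + x*y - 2*x - 2*y**2 + 3*y - 2.
Note: deg(f) ≤ deg(F) = 2; strict inequality happens when F is divisible by Z (lost terms).


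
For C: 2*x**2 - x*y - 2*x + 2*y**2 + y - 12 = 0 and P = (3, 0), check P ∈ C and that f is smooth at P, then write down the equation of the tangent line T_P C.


Tangent line at P: 10*x - 2*y - 30 = 0.

Step 1: f(3, 0) = 0, so P lies on C.
Step 2: partial derivatives
  f_x(x, y) = 4*x - y - 2, f_y(x, y) = -x + 4*y + 1.
  f_x(P) = 10, f_y(P) = -2 (gradient nonzero, so P is smooth).
Step 3: tangent line at P: 10·(x − 3) + -2·(y − 0) = 0.
Expanding: 10*x - 2*y - 30 = 0.


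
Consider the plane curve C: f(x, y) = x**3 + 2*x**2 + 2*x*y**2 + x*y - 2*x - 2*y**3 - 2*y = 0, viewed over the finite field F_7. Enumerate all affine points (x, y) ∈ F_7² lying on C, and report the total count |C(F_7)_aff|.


Affine F_7-points: {(0, 0), (1, 1), (2, 1), (3, 2), (3, 3), (3, 5), (4, 3), (5, 3)}; count = 8.

For each of the 49 pairs (x, y) ∈ F_7², evaluate f(x, y) mod 7. Record the zeros.
  x = 0: [0↦0, 1↦3, 2↦1, 3↦3, 4↦4, 5↦6, 6↦4]  zeros at y ∈ {0}
  x = 1: [0↦1, 1↦0, 2↦5, 3↦4, 4↦6, 5↦6, 6↦6]  zeros at y ∈ {1}
  x = 2: [0↦5, 1↦0, 2↦5, 3↦1, 4↦4, 5↦2, 6↦4]  zeros at y ∈ {1}
  x = 3: [0↦4, 1↦2, 2↦0, 3↦0, 4↦4, 5↦0, 6↦4]  zeros at y ∈ {2, 3, 5}
  x = 4: [0↦4, 1↦5, 2↦3, 3↦0, 4↦5, 5↦6, 6↦5]  zeros at y ∈ {3}
  x = 5: [0↦4, 1↦1, 2↦6, 3↦0, 4↦6, 5↦5, 6↦6]  zeros at y ∈ {3}
  x = 6: [0↦3, 1↦3, 2↦1, 3↦6, 4↦6, 5↦3, 6↦6]  zeros at y ∈ ∅
Collecting zeros: affine points = {(0, 0), (1, 1), (2, 1), (3, 2), (3, 3), (3, 5), (4, 3), (5, 3)}.
Total count |C(F_7)_aff| = 8.


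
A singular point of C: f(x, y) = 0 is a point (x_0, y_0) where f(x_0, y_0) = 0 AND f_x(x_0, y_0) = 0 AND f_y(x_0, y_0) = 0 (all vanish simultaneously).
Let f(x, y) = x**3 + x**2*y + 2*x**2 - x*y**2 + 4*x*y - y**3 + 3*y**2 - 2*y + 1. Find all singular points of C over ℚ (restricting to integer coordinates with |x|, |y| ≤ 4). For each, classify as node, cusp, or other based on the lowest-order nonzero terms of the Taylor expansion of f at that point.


Singular points: {(-1, 1)}; classification: cusp.

Compute partial derivatives:
  f_x = 3*x**2 + 2*x*y + 4*x - y**2 + 4*y.
  f_y = x**2 - 2*x*y + 4*x - 3*y**2 + 6*y - 2.
Scan x_0 ∈ {−4, ..., 4}. For each x_0, f_y(x_0, y) is a polynomial in y; find its integer roots y ∈ {−4, ..., 4}, then test f_x and f at those candidates.
  x = -4: f_y(-4, y) = -3*y**2 + 14*y - 2; no integer root y with |y| ≤ 4.
  x = -3: f_y(-3, y) = -3*y**2 + 12*y - 5; no integer root y with |y| ≤ 4.
  x = -2: f_y(-2, y) = -3*y**2 + 10*y - 6; no integer root y with |y| ≤ 4.
  x = -1: f_y(-1, y) = -3*y**2 + 8*y - 5; vanishes at y ∈ {1}. (-1, 1): f_x = 0, f = 0 — SINGULAR.
  x = 0: f_y(0, y) = -3*y**2 + 6*y - 2; no integer root y with |y| ≤ 4.
  x = 1: f_y(1, y) = -3*y**2 + 4*y + 3; no integer root y with |y| ≤ 4.
  x = 2: f_y(2, y) = -3*y**2 + 2*y + 10; no integer root y with |y| ≤ 4.
  x = 3: f_y(3, y) = 19 - 3*y**2; no integer root y with |y| ≤ 4.
  x = 4: f_y(4, y) = -3*y**2 - 2*y + 30; no integer root y with |y| ≤ 4.
Only singular point on the grid: (-1, 1).
Classify: substitute x = -1 + u, y = 1 + v and expand: f = u**3 + u**2*v - u*v**2 - v**3 + v**2.
No constant or linear terms (consistent with a singular point). Quadratic part: v**2. Cubic part: u**3 + u**2*v - u*v**2 - v**3.
The quadratic part v**2 is a perfect square, so there is a single (double) tangent line v = 0, i.e. y = 1. Restricting the cubic part to that line (v = 0) leaves u**3 ≠ 0, so f is not divisible by v and the branch is v² ≈ -u**3 to lowest order — this is a cusp.
Classification: cusp.


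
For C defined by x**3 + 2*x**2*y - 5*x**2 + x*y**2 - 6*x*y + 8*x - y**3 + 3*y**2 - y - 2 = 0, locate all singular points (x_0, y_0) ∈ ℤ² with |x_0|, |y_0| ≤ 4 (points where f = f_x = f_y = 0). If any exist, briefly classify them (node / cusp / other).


Singular points: {(1, 1)}; classification: cusp.

Compute partial derivatives:
  f_x = 3*x**2 + 4*x*y - 10*x + y**2 - 6*y + 8.
  f_y = 2*x**2 + 2*x*y - 6*x - 3*y**2 + 6*y - 1.
Scan x_0 ∈ {−4, ..., 4}. For each x_0, f_y(x_0, y) is a polynomial in y; find its integer roots y ∈ {−4, ..., 4}, then test f_x and f at those candidates.
  x = -4: f_y(-4, y) = -3*y**2 - 2*y + 55; no integer root y with |y| ≤ 4.
  x = -3: f_y(-3, y) = 35 - 3*y**2; no integer root y with |y| ≤ 4.
  x = -2: f_y(-2, y) = -3*y**2 + 2*y + 19; no integer root y with |y| ≤ 4.
  x = -1: f_y(-1, y) = -3*y**2 + 4*y + 7; vanishes at y ∈ {-1}. (-1, -1): f_x = 32 ≠ 0.
  x = 0: f_y(0, y) = -3*y**2 + 6*y - 1; no integer root y with |y| ≤ 4.
  x = 1: f_y(1, y) = -3*y**2 + 8*y - 5; vanishes at y ∈ {1}. (1, 1): f_x = 0, f = 0 — SINGULAR.
  x = 2: f_y(2, y) = -3*y**2 + 10*y - 5; no integer root y with |y| ≤ 4.
  x = 3: f_y(3, y) = -3*y**2 + 12*y - 1; no integer root y with |y| ≤ 4.
  x = 4: f_y(4, y) = -3*y**2 + 14*y + 7; no integer root y with |y| ≤ 4.
Only singular point on the grid: (1, 1).
Classify: substitute x = 1 + u, y = 1 + v and expand: f = u**3 + 2*u**2*v + u*v**2 - v**3 + v**2.
No constant or linear terms (consistent with a singular point). Quadratic part: v**2. Cubic part: u**3 + 2*u**2*v + u*v**2 - v**3.
The quadratic part v**2 is a perfect square, so there is a single (double) tangent line v = 0, i.e. y = 1. Restricting the cubic part to that line (v = 0) leaves u**3 ≠ 0, so f is not divisible by v and the branch is v² ≈ -u**3 to lowest order — this is a cusp.
Classification: cusp.


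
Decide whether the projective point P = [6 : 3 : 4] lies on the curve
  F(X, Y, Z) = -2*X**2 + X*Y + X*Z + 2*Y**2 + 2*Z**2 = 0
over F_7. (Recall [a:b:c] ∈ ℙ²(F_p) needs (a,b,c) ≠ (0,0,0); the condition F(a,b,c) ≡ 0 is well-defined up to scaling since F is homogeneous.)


F(6,3,4) ≡ 6 (mod 7); P is NOT on the curve.

Evaluate F(6, 3, 4) term-by-term (mod 7).
  -2*X**2 ↦ -2·36·1·1 = -72
  X*Y ↦ 1·6·3·1 = 18
  X*Z ↦ 1·6·1·4 = 24
  2*Y**2 ↦ 2·1·9·1 = 18
  2*Z**2 ↦ 2·1·1·16 = 32
Sum: F(6, 3, 4) = (-72) + (18) + (24) + (18) + (32) = 20.
Reducing mod 7: 20 ≡ 6 (mod 7).
Since F(a, b, c) ≡ 6 ≠ 0 (mod 7), P does NOT lie on the curve.


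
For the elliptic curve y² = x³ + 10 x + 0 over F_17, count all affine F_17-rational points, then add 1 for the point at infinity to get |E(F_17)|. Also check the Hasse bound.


Affine points = {(0, 0), (4, 6), (4, 11), (6, 2), (6, 15), (11, 8), (11, 9), (13, 7), (13, 10)}; affine count = 9; |E(F_17)| = 10.

Discriminant check: Δ ∝ 4a³ + 27b² = 4·10³ + 27·0² = 4·1000 + 27·0 ≡ 5 (mod 17). Nonzero ⇒ E is nonsingular.
For each x ∈ F_17, compute rhs = x³ + 10·x + 0 mod 17, then count y ∈ F_17 with y² ≡ rhs.
  x = 0: rhs = 0, matching y values: 0 (1 points).
  x = 1: rhs = 11, matching y values: none (0 points).
  x = 2: rhs = 11, matching y values: none (0 points).
  x = 3: rhs = 6, matching y values: none (0 points).
  x = 4: rhs = 2, matching y values: 6, 11 (2 points).
  x = 5: rhs = 5, matching y values: none (0 points).
  x = 6: rhs = 4, matching y values: 2, 15 (2 points).
  x = 7: rhs = 5, matching y values: none (0 points).
  x = 8: rhs = 14, matching y values: none (0 points).
  x = 9: rhs = 3, matching y values: none (0 points).
  x = 10: rhs = 12, matching y values: none (0 points).
  x = 11: rhs = 13, matching y values: 8, 9 (2 points).
  x = 12: rhs = 12, matching y values: none (0 points).
  x = 13: rhs = 15, matching y values: 7, 10 (2 points).
  x = 14: rhs = 11, matching y values: none (0 points).
  x = 15: rhs = 6, matching y values: none (0 points).
  x = 16: rhs = 6, matching y values: none (0 points).
Total affine count: 9.
Full point count |E(F_17)| = 9 + 1 = 10.
Hasse bound: |10 − (17+1)| = |-8| = 8 ≤ 2√17 ≈ 8.2462 ✓.


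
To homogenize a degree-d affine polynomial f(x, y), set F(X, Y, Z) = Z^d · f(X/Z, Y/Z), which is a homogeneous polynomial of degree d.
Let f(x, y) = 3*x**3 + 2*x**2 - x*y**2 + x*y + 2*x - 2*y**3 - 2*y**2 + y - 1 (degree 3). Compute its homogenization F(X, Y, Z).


F(X, Y, Z) = 3*X**3 + 2*X**2*Z - X*Y**2 + X*Y*Z + 2*X*Z**2 - 2*Y**3 - 2*Y**2*Z + Y*Z**2 - Z**3

deg(f) = 3.
Substitute x = X/Z, y = Y/Z into f, then multiply by Z^3.
  monomial 3·x^3·y^0 ↦ 3·X^3·Y^0·Z^0.
  monomial 2·x^2·y^0 ↦ 2·X^2·Y^0·Z^1.
  monomial -1·x^1·y^2 ↦ -1·X^1·Y^2·Z^0.
  monomial 1·x^1·y^1 ↦ 1·X^1·Y^1·Z^1.
  monomial 2·x^1·y^0 ↦ 2·X^1·Y^0·Z^2.
  monomial -2·x^0·y^3 ↦ -2·X^0·Y^3·Z^0.
  monomial -2·x^0·y^2 ↦ -2·X^0·Y^2·Z^1.
  monomial 1·x^0·y^1 ↦ 1·X^0·Y^1·Z^2.
  monomial -1·x^0·y^0 ↦ -1·X^0·Y^0·Z^3.
Collecting: F(X, Y, Z) = 3*X**3 + 2*X**2*Z - X*Y**2 + X*Y*Z + 2*X*Z**2 - 2*Y**3 - 2*Y**2*Z + Y*Z**2 - Z**3.


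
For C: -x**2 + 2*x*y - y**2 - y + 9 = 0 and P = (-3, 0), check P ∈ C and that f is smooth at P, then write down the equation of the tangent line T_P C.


Tangent line at P: 6*x - 7*y + 18 = 0.

Step 1: f(-3, 0) = 0, so P lies on C.
Step 2: partial derivatives
  f_x(x, y) = -2*x + 2*y, f_y(x, y) = 2*x - 2*y - 1.
  f_x(P) = 6, f_y(P) = -7 (gradient nonzero, so P is smooth).
Step 3: tangent line at P: 6·(x − -3) + -7·(y − 0) = 0.
Expanding: 6*x - 7*y + 18 = 0.


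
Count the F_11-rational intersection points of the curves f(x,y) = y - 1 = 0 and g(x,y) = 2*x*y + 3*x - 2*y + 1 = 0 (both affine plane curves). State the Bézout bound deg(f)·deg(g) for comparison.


Common zeros: {(9, 1)}; count = 1; Bézout bound = 2.

deg(f) = 1, deg(g) = 2, so Bézout bound = 2.
Scan x ∈ F_11. For each x, list the y ∈ F_11 with f(x, y) ≡ 0 and those with g(x, y) ≡ 0 (mod 11); the common zeros in that column are the intersection.
  x = 0: f ≡ 0 at y ∈ {1}; g ≡ 0 at y ∈ {6}; common: ∅.
  x = 1: f ≡ 0 at y ∈ {1}; g ≡ 0 at y ∈ ∅; common: ∅.
  x = 2: f ≡ 0 at y ∈ {1}; g ≡ 0 at y ∈ {2}; common: ∅.
  x = 3: f ≡ 0 at y ∈ {1}; g ≡ 0 at y ∈ {3}; common: ∅.
  x = 4: f ≡ 0 at y ∈ {1}; g ≡ 0 at y ∈ {7}; common: ∅.
  x = 5: f ≡ 0 at y ∈ {1}; g ≡ 0 at y ∈ {9}; common: ∅.
  x = 6: f ≡ 0 at y ∈ {1}; g ≡ 0 at y ∈ {8}; common: ∅.
  x = 7: f ≡ 0 at y ∈ {1}; g ≡ 0 at y ∈ {0}; common: ∅.
  x = 8: f ≡ 0 at y ∈ {1}; g ≡ 0 at y ∈ {10}; common: ∅.
  x = 9: f ≡ 0 at y ∈ {1}; g ≡ 0 at y ∈ {1}; common: {1}.
  x = 10: f ≡ 0 at y ∈ {1}; g ≡ 0 at y ∈ {5}; common: ∅.
Collecting: common zeros = {(9, 1)}, so the count is 1.
Comparison with the Bézout bound: 1 ≤ 2 = deg(f)·deg(g), as expected for curves with no common component (the affine F_11-count falls short of the bound because intersections may lie at infinity, over extension fields, or carry multiplicity).


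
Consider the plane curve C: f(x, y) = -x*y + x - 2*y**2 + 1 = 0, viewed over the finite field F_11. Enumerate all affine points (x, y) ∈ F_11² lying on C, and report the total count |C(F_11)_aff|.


Affine F_11-points: {(4, 2), (4, 7), (6, 9), (6, 10), (7, 5), (7, 8), (8, 3), (8, 4), (10, 0), (10, 6)}; count = 10.

For each of the 121 pairs (x, y) ∈ F_11², evaluate f(x, y) mod 11. Record the zeros.
  x = 0: [0↦1, 1↦10, 2↦4, 3↦5, 4↦2, 5↦6, 6↦6, 7↦2, 8↦5, 9↦4, 10↦10]  zeros at y ∈ ∅
  x = 1: [0↦2, 1↦10, 2↦3, 3↦3, 4↦10, 5↦2, 6↦1, 7↦7, 8↦9, 9↦7, 10↦1]  zeros at y ∈ ∅
  x = 2: [0↦3, 1↦10, 2↦2, 3↦1, 4↦7, 5↦9, 6↦7, 7↦1, 8↦2, 9↦10, 10↦3]  zeros at y ∈ ∅
  x = 3: [0↦4, 1↦10, 2↦1, 3↦10, 4↦4, 5↦5, 6↦2, 7↦6, 8↦6, 9↦2, 10↦5]  zeros at y ∈ ∅
  x = 4: [0↦5, 1↦10, 2↦0, 3↦8, 4↦1, 5↦1, 6↦8, 7↦0, 8↦10, 9↦5, 10↦7]  zeros at y ∈ {2, 7}
  x = 5: [0↦6, 1↦10, 2↦10, 3↦6, 4↦9, 5↦8, 6↦3, 7↦5, 8↦3, 9↦8, 10↦9]  zeros at y ∈ ∅
  x = 6: [0↦7, 1↦10, 2↦9, 3↦4, 4↦6, 5↦4, 6↦9, 7↦10, 8↦7, 9↦0, 10↦0]  zeros at y ∈ {9, 10}
  x = 7: [0↦8, 1↦10, 2↦8, 3↦2, 4↦3, 5↦0, 6↦4, 7↦4, 8↦0, 9↦3, 10↦2]  zeros at y ∈ {5, 8}
  x = 8: [0↦9, 1↦10, 2↦7, 3↦0, 4↦0, 5↦7, 6↦10, 7↦9, 8↦4, 9↦6, 10↦4]  zeros at y ∈ {3, 4}
  x = 9: [0↦10, 1↦10, 2↦6, 3↦9, 4↦8, 5↦3, 6↦5, 7↦3, 8↦8, 9↦9, 10↦6]  zeros at y ∈ ∅
  x = 10: [0↦0, 1↦10, 2↦5, 3↦7, 4↦5, 5↦10, 6↦0, 7↦8, 8↦1, 9↦1, 10↦8]  zeros at y ∈ {0, 6}
Collecting zeros: affine points = {(4, 2), (4, 7), (6, 9), (6, 10), (7, 5), (7, 8), (8, 3), (8, 4), (10, 0), (10, 6)}.
Total count |C(F_11)_aff| = 10.


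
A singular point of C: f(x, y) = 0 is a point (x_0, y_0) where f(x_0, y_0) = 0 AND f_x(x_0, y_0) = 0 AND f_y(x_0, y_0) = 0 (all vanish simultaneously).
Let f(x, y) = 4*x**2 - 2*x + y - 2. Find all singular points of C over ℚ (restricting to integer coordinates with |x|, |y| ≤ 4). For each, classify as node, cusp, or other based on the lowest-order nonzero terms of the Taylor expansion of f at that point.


No singular points in the scanned grid; C is smooth there.

Compute partial derivatives:
  f_x = 8*x - 2.
  f_y = 1.
f_y = 1 is a nonzero constant, so f_y never vanishes: no point (x, y) can satisfy f = f_x = f_y = 0. In particular no (x, y) ∈ {−4, ..., 4}² is singular; the curve is smooth.


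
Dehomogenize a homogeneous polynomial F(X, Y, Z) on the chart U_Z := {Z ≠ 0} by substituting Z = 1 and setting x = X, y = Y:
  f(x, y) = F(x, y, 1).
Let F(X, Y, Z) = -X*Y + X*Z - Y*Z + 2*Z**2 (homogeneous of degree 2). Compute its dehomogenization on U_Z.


f(x, y) = -x*y + x - y + 2

On U_Z we set Z = 1. Each monomial c·X^i·Y^j·Z^k in F becomes c·x^i·y^j·1^k = c·x^i·y^j.
Substituting Z = 1: F(X, Y, 1) = -x*y + x - y + 2.
Note: deg(f) ≤ deg(F) = 2; strict inequality happens when F is divisible by Z (lost terms).


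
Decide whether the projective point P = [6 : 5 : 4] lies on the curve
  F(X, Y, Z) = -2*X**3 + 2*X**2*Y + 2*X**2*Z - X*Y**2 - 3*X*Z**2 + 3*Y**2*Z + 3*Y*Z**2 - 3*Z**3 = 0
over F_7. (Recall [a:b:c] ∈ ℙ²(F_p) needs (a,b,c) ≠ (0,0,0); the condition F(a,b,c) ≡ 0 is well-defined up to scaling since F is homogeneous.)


F(6,5,4) ≡ 0 (mod 7); P is on the curve.

Evaluate F(6, 5, 4) term-by-term (mod 7).
  -2*X**3 ↦ -2·216·1·1 = -432
  2*X**2*Y ↦ 2·36·5·1 = 360
  2*X**2*Z ↦ 2·36·1·4 = 288
  -X*Y**2 ↦ -1·6·25·1 = -150
  -3*X*Z**2 ↦ -3·6·1·16 = -288
  3*Y**2*Z ↦ 3·1·25·4 = 300
  3*Y*Z**2 ↦ 3·1·5·16 = 240
  -3*Z**3 ↦ -3·1·1·64 = -192
Sum: F(6, 5, 4) = (-432) + (360) + (288) + (-150) + (-288) + (300) + (240) + (-192) = 126.
Reducing mod 7: 126 ≡ 0 (mod 7).
Since F(a, b, c) ≡ 0 (mod 7), P lies on the curve.


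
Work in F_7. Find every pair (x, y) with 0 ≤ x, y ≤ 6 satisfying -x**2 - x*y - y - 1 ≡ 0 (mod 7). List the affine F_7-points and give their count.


Affine F_7-points: {(0, 6), (1, 6), (2, 3), (3, 1), (4, 5), (5, 5)}; count = 6.

For each of the 49 pairs (x, y) ∈ F_7², evaluate f(x, y) mod 7. Record the zeros.
  x = 0: [0↦6, 1↦5, 2↦4, 3↦3, 4↦2, 5↦1, 6↦0]  zeros at y ∈ {6}
  x = 1: [0↦5, 1↦3, 2↦1, 3↦6, 4↦4, 5↦2, 6↦0]  zeros at y ∈ {6}
  x = 2: [0↦2, 1↦6, 2↦3, 3↦0, 4↦4, 5↦1, 6↦5]  zeros at y ∈ {3}
  x = 3: [0↦4, 1↦0, 2↦3, 3↦6, 4↦2, 5↦5, 6↦1]  zeros at y ∈ {1}
  x = 4: [0↦4, 1↦6, 2↦1, 3↦3, 4↦5, 5↦0, 6↦2]  zeros at y ∈ {5}
  x = 5: [0↦2, 1↦3, 2↦4, 3↦5, 4↦6, 5↦0, 6↦1]  zeros at y ∈ {5}
  x = 6: [0↦5, 1↦5, 2↦5, 3↦5, 4↦5, 5↦5, 6↦5]  zeros at y ∈ ∅
Collecting zeros: affine points = {(0, 6), (1, 6), (2, 3), (3, 1), (4, 5), (5, 5)}.
Total count |C(F_7)_aff| = 6.


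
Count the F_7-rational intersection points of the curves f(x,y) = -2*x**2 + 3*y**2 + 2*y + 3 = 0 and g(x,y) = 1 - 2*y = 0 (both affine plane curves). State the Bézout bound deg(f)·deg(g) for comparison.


Common zeros: ∅; count = 0; Bézout bound = 2.

deg(f) = 2, deg(g) = 1, so Bézout bound = 2.
Scan x ∈ F_7. For each x, list the y ∈ F_7 with f(x, y) ≡ 0 and those with g(x, y) ≡ 0 (mod 7); the common zeros in that column are the intersection.
  x = 0: f ≡ 0 at y ∈ ∅; g ≡ 0 at y ∈ {4}; common: ∅.
  x = 1: f ≡ 0 at y ∈ ∅; g ≡ 0 at y ∈ {4}; common: ∅.
  x = 2: f ≡ 0 at y ∈ {1, 3}; g ≡ 0 at y ∈ {4}; common: ∅.
  x = 3: f ≡ 0 at y ∈ {5, 6}; g ≡ 0 at y ∈ {4}; common: ∅.
  x = 4: f ≡ 0 at y ∈ {5, 6}; g ≡ 0 at y ∈ {4}; common: ∅.
  x = 5: f ≡ 0 at y ∈ {1, 3}; g ≡ 0 at y ∈ {4}; common: ∅.
  x = 6: f ≡ 0 at y ∈ ∅; g ≡ 0 at y ∈ {4}; common: ∅.
Collecting: common zeros = ∅, so the count is 0.
Comparison with the Bézout bound: 0 ≤ 2 = deg(f)·deg(g), as expected for curves with no common component (the affine F_7-count falls short of the bound because intersections may lie at infinity, over extension fields, or carry multiplicity).


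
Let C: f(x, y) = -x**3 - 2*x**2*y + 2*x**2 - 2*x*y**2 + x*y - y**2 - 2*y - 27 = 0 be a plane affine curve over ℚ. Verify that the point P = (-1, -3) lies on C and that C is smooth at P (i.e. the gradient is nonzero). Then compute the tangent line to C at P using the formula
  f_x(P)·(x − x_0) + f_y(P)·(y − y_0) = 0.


Tangent line at P: -40*x - 11*y - 73 = 0.

Step 1: f(-1, -3) = 0, so P lies on C.
Step 2: partial derivatives
  f_x(x, y) = -3*x**2 - 4*x*y + 4*x - 2*y**2 + y, f_y(x, y) = -2*x**2 - 4*x*y + x - 2*y - 2.
  f_x(P) = -40, f_y(P) = -11 (gradient nonzero, so P is smooth).
Step 3: tangent line at P: -40·(x − -1) + -11·(y − -3) = 0.
Expanding: -40*x - 11*y - 73 = 0.


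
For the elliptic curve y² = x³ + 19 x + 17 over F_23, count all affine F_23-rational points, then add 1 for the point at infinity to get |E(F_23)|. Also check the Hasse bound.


Affine points = {(3, 3), (3, 20), (6, 5), (6, 18), (11, 4), (11, 19), (12, 8), (12, 15), (13, 0), (16, 1), (16, 22), (17, 3), (17, 20), (18, 2), (18, 21), (20, 5), (20, 18)}; affine count = 17; |E(F_23)| = 18.

Discriminant check: Δ ∝ 4a³ + 27b² = 4·19³ + 27·17² = 4·6859 + 27·289 ≡ 3 (mod 23). Nonzero ⇒ E is nonsingular.
For each x ∈ F_23, compute rhs = x³ + 19·x + 17 mod 23, then count y ∈ F_23 with y² ≡ rhs.
  x = 0: rhs = 17, matching y values: none (0 points).
  x = 1: rhs = 14, matching y values: none (0 points).
  x = 2: rhs = 17, matching y values: none (0 points).
  x = 3: rhs = 9, matching y values: 3, 20 (2 points).
  x = 4: rhs = 19, matching y values: none (0 points).
  x = 5: rhs = 7, matching y values: none (0 points).
  x = 6: rhs = 2, matching y values: 5, 18 (2 points).
  x = 7: rhs = 10, matching y values: none (0 points).
  x = 8: rhs = 14, matching y values: none (0 points).
  x = 9: rhs = 20, matching y values: none (0 points).
  x = 10: rhs = 11, matching y values: none (0 points).
  x = 11: rhs = 16, matching y values: 4, 19 (2 points).
  x = 12: rhs = 18, matching y values: 8, 15 (2 points).
  x = 13: rhs = 0, matching y values: 0 (1 points).
  x = 14: rhs = 14, matching y values: none (0 points).
  x = 15: rhs = 20, matching y values: none (0 points).
  x = 16: rhs = 1, matching y values: 1, 22 (2 points).
  x = 17: rhs = 9, matching y values: 3, 20 (2 points).
  x = 18: rhs = 4, matching y values: 2, 21 (2 points).
  x = 19: rhs = 15, matching y values: none (0 points).
  x = 20: rhs = 2, matching y values: 5, 18 (2 points).
  x = 21: rhs = 17, matching y values: none (0 points).
  x = 22: rhs = 20, matching y values: none (0 points).
Total affine count: 17.
Full point count |E(F_23)| = 17 + 1 = 18.
Hasse bound: |18 − (23+1)| = |-6| = 6 ≤ 2√23 ≈ 9.5917 ✓.


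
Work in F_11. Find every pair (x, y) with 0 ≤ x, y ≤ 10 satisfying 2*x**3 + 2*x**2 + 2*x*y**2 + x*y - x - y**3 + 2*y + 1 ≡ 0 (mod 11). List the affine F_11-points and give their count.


Affine F_11-points: {(0, 4), (0, 8), (0, 10), (1, 7), (2, 3), (4, 3), (5, 9), (6, 9), (8, 2), (10, 1), (10, 9), (10, 10)}; count = 12.

For each of the 121 pairs (x, y) ∈ F_11², evaluate f(x, y) mod 11. Record the zeros.
  x = 0: [0↦1, 1↦2, 2↦8, 3↦2, 4↦0, 5↦7, 6↦6, 7↦2, 8↦0, 9↦5, 10↦0]  zeros at y ∈ {4, 8, 10}
  x = 1: [0↦4, 1↦8, 2↦10, 3↦4, 4↦6, 5↦10, 6↦10, 7↦0, 8↦7, 9↦3, 10↦4]  zeros at y ∈ {7}
  x = 2: [0↦1, 1↦8, 2↦6, 3↦0, 4↦6, 5↦7, 6↦8, 7↦3, 8↦8, 9↦6, 10↦2]  zeros at y ∈ {3}
  x = 3: [0↦4, 1↦3, 2↦8, 3↦2, 4↦1, 5↦10, 6↦1, 7↦1, 8↦4, 9↦4, 10↦6]  zeros at y ∈ ∅
  x = 4: [0↦3, 1↦5, 2↦6, 3↦0, 4↦3, 5↦9, 6↦1, 7↦6, 8↦7, 9↦9, 10↦6]  zeros at y ∈ {3}
  x = 5: [0↦10, 1↦4, 2↦1, 3↦6, 4↦2, 5↦5, 6↦9, 7↦8, 8↦7, 9↦0, 10↦3]  zeros at y ∈ {9}
  x = 6: [0↦4, 1↦1, 2↦5, 3↦10, 4↦10, 5↦10, 6↦4, 7↦8, 8↦5, 9↦0, 10↦9]  zeros at y ∈ {9}
  x = 7: [0↦8, 1↦8, 2↦8, 3↦2, 4↦6, 5↦3, 6↦9, 7↦7, 8↦2, 9↦10, 10↦3]  zeros at y ∈ ∅
  x = 8: [0↦1, 1↦4, 2↦0, 3↦5, 4↦2, 5↦7, 6↦3, 7↦6, 8↦10, 9↦9, 10↦8]  zeros at y ∈ {2}
  x = 9: [0↦6, 1↦1, 2↦4, 3↦9, 4↦10, 5↦1, 6↦9, 7↦6, 8↦8, 9↦9, 10↦3]  zeros at y ∈ ∅
  x = 10: [0↦2, 1↦0, 2↦10, 3↦4, 4↦9, 5↦8, 6↦6, 7↦8, 8↦8, 9↦0, 10↦0]  zeros at y ∈ {1, 9, 10}
Collecting zeros: affine points = {(0, 4), (0, 8), (0, 10), (1, 7), (2, 3), (4, 3), (5, 9), (6, 9), (8, 2), (10, 1), (10, 9), (10, 10)}.
Total count |C(F_11)_aff| = 12.


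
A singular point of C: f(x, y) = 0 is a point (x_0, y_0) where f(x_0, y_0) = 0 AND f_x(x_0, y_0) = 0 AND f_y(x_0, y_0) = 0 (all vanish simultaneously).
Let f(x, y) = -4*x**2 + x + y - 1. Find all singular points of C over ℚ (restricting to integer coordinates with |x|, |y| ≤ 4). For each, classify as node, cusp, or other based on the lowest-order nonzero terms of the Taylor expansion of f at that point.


No singular points in the scanned grid; C is smooth there.

Compute partial derivatives:
  f_x = 1 - 8*x.
  f_y = 1.
f_y = 1 is a nonzero constant, so f_y never vanishes: no point (x, y) can satisfy f = f_x = f_y = 0. In particular no (x, y) ∈ {−4, ..., 4}² is singular; the curve is smooth.


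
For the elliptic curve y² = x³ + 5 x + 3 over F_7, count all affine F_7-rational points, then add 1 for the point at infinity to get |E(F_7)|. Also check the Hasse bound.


Affine points = {(1, 3), (1, 4), (2, 0), (6, 2), (6, 5)}; affine count = 5; |E(F_7)| = 6.

Discriminant check: Δ ∝ 4a³ + 27b² = 4·5³ + 27·3² = 4·125 + 27·9 ≡ 1 (mod 7). Nonzero ⇒ E is nonsingular.
For each x ∈ F_7, compute rhs = x³ + 5·x + 3 mod 7, then count y ∈ F_7 with y² ≡ rhs.
  x = 0: rhs = 3, matching y values: none (0 points).
  x = 1: rhs = 2, matching y values: 3, 4 (2 points).
  x = 2: rhs = 0, matching y values: 0 (1 points).
  x = 3: rhs = 3, matching y values: none (0 points).
  x = 4: rhs = 3, matching y values: none (0 points).
  x = 5: rhs = 6, matching y values: none (0 points).
  x = 6: rhs = 4, matching y values: 2, 5 (2 points).
Total affine count: 5.
Full point count |E(F_7)| = 5 + 1 = 6.
Hasse bound: |6 − (7+1)| = |-2| = 2 ≤ 2√7 ≈ 5.2915 ✓.


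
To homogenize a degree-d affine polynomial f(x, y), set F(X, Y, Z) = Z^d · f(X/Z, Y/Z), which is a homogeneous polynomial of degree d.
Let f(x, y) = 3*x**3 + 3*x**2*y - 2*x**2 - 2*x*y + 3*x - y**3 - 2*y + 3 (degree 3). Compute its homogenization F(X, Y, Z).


F(X, Y, Z) = 3*X**3 + 3*X**2*Y - 2*X**2*Z - 2*X*Y*Z + 3*X*Z**2 - Y**3 - 2*Y*Z**2 + 3*Z**3

deg(f) = 3.
Substitute x = X/Z, y = Y/Z into f, then multiply by Z^3.
  monomial 3·x^3·y^0 ↦ 3·X^3·Y^0·Z^0.
  monomial 3·x^2·y^1 ↦ 3·X^2·Y^1·Z^0.
  monomial -2·x^2·y^0 ↦ -2·X^2·Y^0·Z^1.
  monomial -2·x^1·y^1 ↦ -2·X^1·Y^1·Z^1.
  monomial 3·x^1·y^0 ↦ 3·X^1·Y^0·Z^2.
  monomial -1·x^0·y^3 ↦ -1·X^0·Y^3·Z^0.
  monomial -2·x^0·y^1 ↦ -2·X^0·Y^1·Z^2.
  monomial 3·x^0·y^0 ↦ 3·X^0·Y^0·Z^3.
Collecting: F(X, Y, Z) = 3*X**3 + 3*X**2*Y - 2*X**2*Z - 2*X*Y*Z + 3*X*Z**2 - Y**3 - 2*Y*Z**2 + 3*Z**3.


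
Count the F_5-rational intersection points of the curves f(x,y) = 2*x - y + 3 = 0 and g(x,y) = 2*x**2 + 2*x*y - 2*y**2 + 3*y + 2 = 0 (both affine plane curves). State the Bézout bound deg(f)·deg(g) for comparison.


Common zeros: ∅; count = 0; Bézout bound = 2.

deg(f) = 1, deg(g) = 2, so Bézout bound = 2.
Scan x ∈ F_5. For each x, list the y ∈ F_5 with f(x, y) ≡ 0 and those with g(x, y) ≡ 0 (mod 5); the common zeros in that column are the intersection.
  x = 0: f ≡ 0 at y ∈ {3}; g ≡ 0 at y ∈ {2}; common: ∅.
  x = 1: f ≡ 0 at y ∈ {0}; g ≡ 0 at y ∈ ∅; common: ∅.
  x = 2: f ≡ 0 at y ∈ {2}; g ≡ 0 at y ∈ {0, 1}; common: ∅.
  x = 3: f ≡ 0 at y ∈ {4}; g ≡ 0 at y ∈ {0, 2}; common: ∅.
  x = 4: f ≡ 0 at y ∈ {1}; g ≡ 0 at y ∈ ∅; common: ∅.
Collecting: common zeros = ∅, so the count is 0.
Comparison with the Bézout bound: 0 ≤ 2 = deg(f)·deg(g), as expected for curves with no common component (the affine F_5-count falls short of the bound because intersections may lie at infinity, over extension fields, or carry multiplicity).


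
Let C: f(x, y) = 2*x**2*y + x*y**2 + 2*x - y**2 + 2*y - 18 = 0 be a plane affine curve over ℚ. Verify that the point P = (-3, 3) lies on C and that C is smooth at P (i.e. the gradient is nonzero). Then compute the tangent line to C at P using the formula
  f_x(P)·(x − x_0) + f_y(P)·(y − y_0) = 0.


Tangent line at P: -25*x - 4*y - 63 = 0.

Step 1: f(-3, 3) = 0, so P lies on C.
Step 2: partial derivatives
  f_x(x, y) = 4*x*y + y**2 + 2, f_y(x, y) = 2*x**2 + 2*x*y - 2*y + 2.
  f_x(P) = -25, f_y(P) = -4 (gradient nonzero, so P is smooth).
Step 3: tangent line at P: -25·(x − -3) + -4·(y − 3) = 0.
Expanding: -25*x - 4*y - 63 = 0.


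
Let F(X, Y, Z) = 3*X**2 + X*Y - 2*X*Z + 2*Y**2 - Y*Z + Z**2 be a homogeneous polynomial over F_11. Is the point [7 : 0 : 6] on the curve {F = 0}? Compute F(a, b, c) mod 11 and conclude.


F(7,0,6) ≡ 0 (mod 11); P is on the curve.

Evaluate F(7, 0, 6) term-by-term (mod 11).
  3*X**2 ↦ 3·49·1·1 = 147
  X*Y ↦ 1·7·0·1 = 0
  -2*X*Z ↦ -2·7·1·6 = -84
  2*Y**2 ↦ 2·1·0·1 = 0
  -Y*Z ↦ -1·1·0·6 = 0
  Z**2 ↦ 1·1·1·36 = 36
Sum: F(7, 0, 6) = (147) + (0) + (-84) + (0) + (0) + (36) = 99.
Reducing mod 11: 99 ≡ 0 (mod 11).
Since F(a, b, c) ≡ 0 (mod 11), P lies on the curve.


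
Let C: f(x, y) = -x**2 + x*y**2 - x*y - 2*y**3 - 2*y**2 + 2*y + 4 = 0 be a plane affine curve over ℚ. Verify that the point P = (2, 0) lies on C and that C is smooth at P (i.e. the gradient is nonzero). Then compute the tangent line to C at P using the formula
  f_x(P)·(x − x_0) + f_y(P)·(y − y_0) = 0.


Tangent line at P: 8 - 4*x = 0.

Step 1: f(2, 0) = 0, so P lies on C.
Step 2: partial derivatives
  f_x(x, y) = -2*x + y**2 - y, f_y(x, y) = 2*x*y - x - 6*y**2 - 4*y + 2.
  f_x(P) = -4, f_y(P) = 0 (gradient nonzero, so P is smooth).
Step 3: tangent line at P: -4·(x − 2) + 0·(y − 0) = 0.
Expanding: 8 - 4*x = 0.


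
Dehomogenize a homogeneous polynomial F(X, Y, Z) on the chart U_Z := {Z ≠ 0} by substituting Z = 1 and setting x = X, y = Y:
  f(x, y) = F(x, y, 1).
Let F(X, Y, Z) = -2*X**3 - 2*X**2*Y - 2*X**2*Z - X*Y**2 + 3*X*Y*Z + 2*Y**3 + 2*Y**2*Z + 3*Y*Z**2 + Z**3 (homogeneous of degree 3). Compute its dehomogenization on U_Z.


f(x, y) = -2*x**3 - 2*x**2*y - 2*x**2 - x*y**2 + 3*x*y + 2*y**3 + 2*y**2 + 3*y + 1

On U_Z we set Z = 1. Each monomial c·X^i·Y^j·Z^k in F becomes c·x^i·y^j·1^k = c·x^i·y^j.
Substituting Z = 1: F(X, Y, 1) = -2*x**3 - 2*x**2*y - 2*x**2 - x*y**2 + 3*x*y + 2*y**3 + 2*y**2 + 3*y + 1.
Note: deg(f) ≤ deg(F) = 3; strict inequality happens when F is divisible by Z (lost terms).


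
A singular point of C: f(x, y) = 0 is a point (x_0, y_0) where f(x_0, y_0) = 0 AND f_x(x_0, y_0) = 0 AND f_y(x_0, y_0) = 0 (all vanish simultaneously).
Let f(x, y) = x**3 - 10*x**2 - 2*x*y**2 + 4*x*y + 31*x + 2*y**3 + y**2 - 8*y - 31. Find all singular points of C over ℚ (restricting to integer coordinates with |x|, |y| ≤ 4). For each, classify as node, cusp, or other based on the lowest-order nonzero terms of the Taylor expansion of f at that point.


Singular points: {(3, 1)}; classification: node.

Compute partial derivatives:
  f_x = 3*x**2 - 20*x - 2*y**2 + 4*y + 31.
  f_y = -4*x*y + 4*x + 6*y**2 + 2*y - 8.
Scan x_0 ∈ {−4, ..., 4}. For each x_0, f_y(x_0, y) is a polynomial in y; find its integer roots y ∈ {−4, ..., 4}, then test f_x and f at those candidates.
  x = -4: f_y(-4, y) = 6*y**2 + 18*y - 24; vanishes at y ∈ {-4, 1}. (-4, -4): f_x = 111 ≠ 0; (-4, 1): f_x = 161 ≠ 0.
  x = -3: f_y(-3, y) = 6*y**2 + 14*y - 20; vanishes at y ∈ {1}. (-3, 1): f_x = 120 ≠ 0.
  x = -2: f_y(-2, y) = 6*y**2 + 10*y - 16; vanishes at y ∈ {1}. (-2, 1): f_x = 85 ≠ 0.
  x = -1: f_y(-1, y) = 6*y**2 + 6*y - 12; vanishes at y ∈ {-2, 1}. (-1, -2): f_x = 38 ≠ 0; (-1, 1): f_x = 56 ≠ 0.
  x = 0: f_y(0, y) = 6*y**2 + 2*y - 8; vanishes at y ∈ {1}. (0, 1): f_x = 33 ≠ 0.
  x = 1: f_y(1, y) = 6*y**2 - 2*y - 4; vanishes at y ∈ {1}. (1, 1): f_x = 16 ≠ 0.
  x = 2: f_y(2, y) = 6*y**2 - 6*y; vanishes at y ∈ {0, 1}. (2, 0): f_x = 3 ≠ 0; (2, 1): f_x = 5 ≠ 0.
  x = 3: f_y(3, y) = 6*y**2 - 10*y + 4; vanishes at y ∈ {1}. (3, 1): f_x = 0, f = 0 — SINGULAR.
  x = 4: f_y(4, y) = 6*y**2 - 14*y + 8; vanishes at y ∈ {1}. (4, 1): f_x = 1 ≠ 0.
Only singular point on the grid: (3, 1).
Classify: substitute x = 3 + u, y = 1 + v and expand: f = u**3 - u**2 - 2*u*v**2 + 2*v**3 + v**2.
No constant or linear terms (consistent with a singular point). Quadratic part: -u**2 + v**2. Cubic part: u**3 - 2*u*v**2 + 2*v**3.
The quadratic part v**2 - u**2 = (v − u)(v + u) splits into two distinct linear factors, so there are two distinct tangent lines y − 1 = ±(x − 3) — this is a node (ordinary double point).
Classification: node.


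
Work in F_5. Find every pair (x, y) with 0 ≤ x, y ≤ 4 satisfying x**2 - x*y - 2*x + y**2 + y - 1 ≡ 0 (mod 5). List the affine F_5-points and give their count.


Affine F_5-points: {(0, 2), (2, 3), (3, 3), (3, 4), (4, 1), (4, 2)}; count = 6.

For each of the 25 pairs (x, y) ∈ F_5², evaluate f(x, y) mod 5. Record the zeros.
  x = 0: [0↦4, 1↦1, 2↦0, 3↦1, 4↦4]  zeros at y ∈ {2}
  x = 1: [0↦3, 1↦4, 2↦2, 3↦2, 4↦4]  zeros at y ∈ ∅
  x = 2: [0↦4, 1↦4, 2↦1, 3↦0, 4↦1]  zeros at y ∈ {3}
  x = 3: [0↦2, 1↦1, 2↦2, 3↦0, 4↦0]  zeros at y ∈ {3, 4}
  x = 4: [0↦2, 1↦0, 2↦0, 3↦2, 4↦1]  zeros at y ∈ {1, 2}
Collecting zeros: affine points = {(0, 2), (2, 3), (3, 3), (3, 4), (4, 1), (4, 2)}.
Total count |C(F_5)_aff| = 6.


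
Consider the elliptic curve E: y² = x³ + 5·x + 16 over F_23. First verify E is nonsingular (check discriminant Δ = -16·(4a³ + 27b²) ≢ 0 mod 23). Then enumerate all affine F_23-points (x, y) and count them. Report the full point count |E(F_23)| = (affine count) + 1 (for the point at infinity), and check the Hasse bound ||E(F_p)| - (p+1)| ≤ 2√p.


Affine points = {(0, 4), (0, 19), (3, 9), (3, 14), (4, 10), (4, 13), (6, 3), (6, 20), (7, 7), (7, 16), (8, 4), (8, 19), (9, 10), (9, 13), (10, 10), (10, 13), (13, 1), (13, 22), (14, 1), (14, 22), (15, 4), (15, 19), (16, 11), (16, 12), (17, 0), (18, 2), (18, 21), (19, 1), (19, 22)}; affine count = 29; |E(F_23)| = 30.

Discriminant check: Δ ∝ 4a³ + 27b² = 4·5³ + 27·16² = 4·125 + 27·256 ≡ 6 (mod 23). Nonzero ⇒ E is nonsingular.
For each x ∈ F_23, compute rhs = x³ + 5·x + 16 mod 23, then count y ∈ F_23 with y² ≡ rhs.
  x = 0: rhs = 16, matching y values: 4, 19 (2 points).
  x = 1: rhs = 22, matching y values: none (0 points).
  x = 2: rhs = 11, matching y values: none (0 points).
  x = 3: rhs = 12, matching y values: 9, 14 (2 points).
  x = 4: rhs = 8, matching y values: 10, 13 (2 points).
  x = 5: rhs = 5, matching y values: none (0 points).
  x = 6: rhs = 9, matching y values: 3, 20 (2 points).
  x = 7: rhs = 3, matching y values: 7, 16 (2 points).
  x = 8: rhs = 16, matching y values: 4, 19 (2 points).
  x = 9: rhs = 8, matching y values: 10, 13 (2 points).
  x = 10: rhs = 8, matching y values: 10, 13 (2 points).
  x = 11: rhs = 22, matching y values: none (0 points).
  x = 12: rhs = 10, matching y values: none (0 points).
  x = 13: rhs = 1, matching y values: 1, 22 (2 points).
  x = 14: rhs = 1, matching y values: 1, 22 (2 points).
  x = 15: rhs = 16, matching y values: 4, 19 (2 points).
  x = 16: rhs = 6, matching y values: 11, 12 (2 points).
  x = 17: rhs = 0, matching y values: 0 (1 points).
  x = 18: rhs = 4, matching y values: 2, 21 (2 points).
  x = 19: rhs = 1, matching y values: 1, 22 (2 points).
  x = 20: rhs = 20, matching y values: none (0 points).
  x = 21: rhs = 21, matching y values: none (0 points).
  x = 22: rhs = 10, matching y values: none (0 points).
Total affine count: 29.
Full point count |E(F_23)| = 29 + 1 = 30.
Hasse bound: |30 − (23+1)| = |6| = 6 ≤ 2√23 ≈ 9.5917 ✓.


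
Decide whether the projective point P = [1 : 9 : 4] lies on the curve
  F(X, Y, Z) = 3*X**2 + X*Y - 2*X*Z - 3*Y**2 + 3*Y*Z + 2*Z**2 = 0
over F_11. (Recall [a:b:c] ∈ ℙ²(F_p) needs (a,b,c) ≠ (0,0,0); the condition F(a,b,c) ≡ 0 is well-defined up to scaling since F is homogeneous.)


F(1,9,4) ≡ 0 (mod 11); P is on the curve.

Evaluate F(1, 9, 4) term-by-term (mod 11).
  3*X**2 ↦ 3·1·1·1 = 3
  X*Y ↦ 1·1·9·1 = 9
  -2*X*Z ↦ -2·1·1·4 = -8
  -3*Y**2 ↦ -3·1·81·1 = -243
  3*Y*Z ↦ 3·1·9·4 = 108
  2*Z**2 ↦ 2·1·1·16 = 32
Sum: F(1, 9, 4) = (3) + (9) + (-8) + (-243) + (108) + (32) = -99.
Reducing mod 11: -99 ≡ 0 (mod 11).
Since F(a, b, c) ≡ 0 (mod 11), P lies on the curve.


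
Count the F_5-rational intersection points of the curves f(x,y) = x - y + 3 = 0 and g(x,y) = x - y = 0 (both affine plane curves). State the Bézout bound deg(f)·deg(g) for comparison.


Common zeros: ∅; count = 0; Bézout bound = 1.

deg(f) = 1, deg(g) = 1, so Bézout bound = 1.
Scan x ∈ F_5. For each x, list the y ∈ F_5 with f(x, y) ≡ 0 and those with g(x, y) ≡ 0 (mod 5); the common zeros in that column are the intersection.
  x = 0: f ≡ 0 at y ∈ {3}; g ≡ 0 at y ∈ {0}; common: ∅.
  x = 1: f ≡ 0 at y ∈ {4}; g ≡ 0 at y ∈ {1}; common: ∅.
  x = 2: f ≡ 0 at y ∈ {0}; g ≡ 0 at y ∈ {2}; common: ∅.
  x = 3: f ≡ 0 at y ∈ {1}; g ≡ 0 at y ∈ {3}; common: ∅.
  x = 4: f ≡ 0 at y ∈ {2}; g ≡ 0 at y ∈ {4}; common: ∅.
Collecting: common zeros = ∅, so the count is 0.
Comparison with the Bézout bound: 0 ≤ 1 = deg(f)·deg(g), as expected for curves with no common component (the affine F_5-count falls short of the bound because intersections may lie at infinity, over extension fields, or carry multiplicity).
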